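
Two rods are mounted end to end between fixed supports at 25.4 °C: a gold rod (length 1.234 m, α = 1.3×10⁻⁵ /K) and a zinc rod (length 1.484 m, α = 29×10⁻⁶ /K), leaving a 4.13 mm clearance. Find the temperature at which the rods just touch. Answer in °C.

α₁L₁ = 1.6042×10⁻⁵ m/K, α₂L₂ = 4.3036×10⁻⁵ m/K → total 5.9078×10⁻⁵ m/K
ΔT = g/(α₁L₁+α₂L₂) = 4.13×10⁻³ / 5.9078×10⁻⁵ = 69.908 K
T = 25.4 + 69.908 = 95.308 °C

T = 95.3 °C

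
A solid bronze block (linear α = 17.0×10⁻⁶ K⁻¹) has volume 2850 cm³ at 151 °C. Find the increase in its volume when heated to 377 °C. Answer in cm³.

ΔV = 32.8 cm³

Isotropic solid: β ≈ 3α = 5.1×10⁻⁵ /K; ΔT = 226 K
ΔV = 3αV₀ΔT = 3(17.0×10⁻⁶)(2850)(226) = 32.8 cm³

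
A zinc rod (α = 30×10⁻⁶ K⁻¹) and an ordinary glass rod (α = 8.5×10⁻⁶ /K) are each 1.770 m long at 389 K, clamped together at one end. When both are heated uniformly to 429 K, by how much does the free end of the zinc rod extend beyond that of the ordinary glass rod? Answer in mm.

ΔT = 40 K
zinc: ΔL = 30×10⁻⁶ × 1.770 m × 40 = 2.1240×10⁻³ m = 2.1240 mm
ordinary glass: ΔL = 8.5×10⁻⁶ × 1.770 m × 40 = 6.0180×10⁻⁴ m = 0.60180 mm
difference = 2.1240 − 0.60180 = 1.5222 mm

1.52 mm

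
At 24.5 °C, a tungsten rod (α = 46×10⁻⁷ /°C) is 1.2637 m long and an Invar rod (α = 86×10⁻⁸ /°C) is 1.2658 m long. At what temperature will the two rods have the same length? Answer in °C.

T = 469.0 °C

L₁(1 + α₁ΔT) = L₂(1 + α₂ΔT) ⇒ ΔT = (L₂ − L₁)/(α₁L₁ − α₂L₂)
L₂ − L₁ = 1.2658 − 1.2637 = 2.10×10⁻³ m
α₁L₁ − α₂L₂ = 46×10⁻⁷×1.2637 − 86×10⁻⁸×1.2658 = 4.724432×10⁻⁶ m/K
ΔT = 2.10×10⁻³ / 4.724432×10⁻⁶ = 444.498 K
T = 24.5 + 444.498 = 468.998 °C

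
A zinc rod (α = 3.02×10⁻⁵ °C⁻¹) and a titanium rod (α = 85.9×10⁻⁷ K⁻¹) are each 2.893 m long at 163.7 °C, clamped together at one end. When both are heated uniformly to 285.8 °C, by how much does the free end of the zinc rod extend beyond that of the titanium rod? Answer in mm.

7.63 mm

ΔT = 122.1 K
zinc: ΔL = 3.02×10⁻⁵ × 2.893 m × 122.1 = 1.0668×10⁻² m = 10.668 mm
titanium: ΔL = 85.9×10⁻⁷ × 2.893 m × 122.1 = 3.0343×10⁻³ m = 3.0343 mm
difference = 10.668 − 3.0343 = 7.6337 mm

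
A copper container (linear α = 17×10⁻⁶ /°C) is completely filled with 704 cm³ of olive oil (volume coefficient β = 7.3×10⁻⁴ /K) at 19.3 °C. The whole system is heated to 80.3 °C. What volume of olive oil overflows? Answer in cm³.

The container also expands: β_container ≈ 3α = 5.1×10⁻⁵ /K
Net overflow = V₀(β_liq − 3α_cont)ΔT
β − 3α = 7.30×10⁻⁴ − 5.1×10⁻⁵ = 6.79×10⁻⁴ /K; ΔT = 61.0 K
ΔV = 704 × 6.79×10⁻⁴ × 61.0 = 29.2 cm³

29.2 cm³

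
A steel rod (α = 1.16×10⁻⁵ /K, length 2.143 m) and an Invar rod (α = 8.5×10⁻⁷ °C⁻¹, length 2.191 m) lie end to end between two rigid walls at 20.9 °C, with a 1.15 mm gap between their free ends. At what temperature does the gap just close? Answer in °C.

Gap closes when ΔL₁ + ΔL₂ = 1.15 mm = 1.15×10⁻³ m
(α₁L₁ + α₂L₂)ΔT = g
α₁L₁ + α₂L₂ = 1.16×10⁻⁵×2.143 + 8.5×10⁻⁷×2.191 = 2.672115×10⁻⁵ m/K
ΔT = 1.15×10⁻³ / 2.672115×10⁻⁵ = 43.037 K
T = 20.9 + 43.037 = 63.937 °C

T = 63.9 °C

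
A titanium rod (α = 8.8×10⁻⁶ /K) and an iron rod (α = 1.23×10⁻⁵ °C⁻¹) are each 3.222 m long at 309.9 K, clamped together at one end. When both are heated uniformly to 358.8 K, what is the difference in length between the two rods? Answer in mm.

0.551 mm

ΔT = 48.9 K
titanium: ΔL = 8.8×10⁻⁶ × 3.222 m × 48.9 = 1.3865×10⁻³ m = 1.3865 mm
iron: ΔL = 1.23×10⁻⁵ × 3.222 m × 48.9 = 1.9379×10⁻³ m = 1.9379 mm
difference = 1.9379 − 1.3865 = 0.5514 mm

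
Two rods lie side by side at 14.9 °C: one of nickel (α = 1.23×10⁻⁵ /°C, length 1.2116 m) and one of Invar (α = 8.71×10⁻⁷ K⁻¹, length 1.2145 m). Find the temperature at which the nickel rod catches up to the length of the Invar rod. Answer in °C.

Equal length when α₁L₁ΔT − α₂L₂ΔT = L₂ − L₁ = 2.90×10⁻³ m
α₁L₁ = 1.490268×10⁻⁵, α₂L₂ = 1.0578295×10⁻⁶ → Δ(αL) = 1.38448505×10⁻⁵ m/K
ΔT = 2.90×10⁻³ / 1.38448505×10⁻⁵ = 209.464 K, so T = 14.9 + 209.464 = 224.364 °C

T = 224.4 °C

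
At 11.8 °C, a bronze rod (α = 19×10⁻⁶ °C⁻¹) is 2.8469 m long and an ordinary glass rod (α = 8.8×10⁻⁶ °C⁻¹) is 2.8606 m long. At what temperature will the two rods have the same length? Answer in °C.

L₁(1 + α₁ΔT) = L₂(1 + α₂ΔT) ⇒ ΔT = (L₂ − L₁)/(α₁L₁ − α₂L₂)
L₂ − L₁ = 2.8606 − 2.8469 = 1.37×10⁻² m
α₁L₁ − α₂L₂ = 19×10⁻⁶×2.8469 − 8.8×10⁻⁶×2.8606 = 2.891782×10⁻⁵ m/K
ΔT = 1.37×10⁻² / 2.891782×10⁻⁵ = 473.756 K
T = 11.8 + 473.756 = 485.556 °C

T = 485.6 °C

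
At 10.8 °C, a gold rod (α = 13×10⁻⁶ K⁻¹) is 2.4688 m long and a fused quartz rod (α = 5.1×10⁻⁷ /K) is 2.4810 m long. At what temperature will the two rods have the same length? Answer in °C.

Equal length when α₁L₁ΔT − α₂L₂ΔT = L₂ − L₁ = 1.22×10⁻² m
α₁L₁ = 3.20944×10⁻⁵, α₂L₂ = 1.26531×10⁻⁶ → Δ(αL) = 3.082909×10⁻⁵ m/K
ΔT = 1.22×10⁻² / 3.082909×10⁻⁵ = 395.730 K, so T = 10.8 + 395.730 = 406.530 °C

T = 406.5 °C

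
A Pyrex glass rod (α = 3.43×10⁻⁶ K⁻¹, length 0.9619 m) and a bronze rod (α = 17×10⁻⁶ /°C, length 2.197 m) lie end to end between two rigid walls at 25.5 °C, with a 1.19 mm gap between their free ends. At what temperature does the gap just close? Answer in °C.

α₁L₁ = 3.299317×10⁻⁶ m/K, α₂L₂ = 3.7349×10⁻⁵ m/K → total 4.0648317×10⁻⁵ m/K
ΔT = g/(α₁L₁+α₂L₂) = 1.19×10⁻³ / 4.0648317×10⁻⁵ = 29.276 K
T = 25.5 + 29.276 = 54.776 °C

T = 54.8 °C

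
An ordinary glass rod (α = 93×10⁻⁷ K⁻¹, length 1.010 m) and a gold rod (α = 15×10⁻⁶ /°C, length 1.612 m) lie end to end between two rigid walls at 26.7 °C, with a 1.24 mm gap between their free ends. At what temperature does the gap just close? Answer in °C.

T = 63.6 °C

α₁L₁ = 9.393×10⁻⁶ m/K, α₂L₂ = 2.418×10⁻⁵ m/K → total 3.3573×10⁻⁵ m/K
ΔT = g/(α₁L₁+α₂L₂) = 1.24×10⁻³ / 3.3573×10⁻⁵ = 36.934 K
T = 26.7 + 36.934 = 63.634 °C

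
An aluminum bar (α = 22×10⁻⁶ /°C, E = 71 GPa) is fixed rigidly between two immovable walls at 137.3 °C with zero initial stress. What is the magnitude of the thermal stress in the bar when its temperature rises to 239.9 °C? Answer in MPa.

Fully constrained: the free strain ε = αΔT is blocked, so σ = Eε = EαΔT.
|ΔT| = 102.6 K
σ = 71.0×10⁹ × 22×10⁻⁶ × 102.6 = 1.60×10⁸ Pa

σ = 160 MPa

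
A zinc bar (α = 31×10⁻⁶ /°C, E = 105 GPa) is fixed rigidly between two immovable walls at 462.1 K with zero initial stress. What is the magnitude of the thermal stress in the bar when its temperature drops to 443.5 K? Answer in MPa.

Fully constrained: the free strain ε = αΔT is blocked, so σ = Eε = EαΔT.
|ΔT| = 18.6 K
σ = 105×10⁹ × 31×10⁻⁶ × 18.6 = 6.05×10⁷ Pa

σ = 60.5 MPa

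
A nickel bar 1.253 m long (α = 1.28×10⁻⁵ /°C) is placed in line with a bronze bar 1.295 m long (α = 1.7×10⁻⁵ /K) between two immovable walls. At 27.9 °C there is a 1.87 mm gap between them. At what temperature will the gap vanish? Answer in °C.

α₁L₁ = 1.60384×10⁻⁵ m/K, α₂L₂ = 2.2015×10⁻⁵ m/K → total 3.80534×10⁻⁵ m/K
ΔT = g/(α₁L₁+α₂L₂) = 1.87×10⁻³ / 3.80534×10⁻⁵ = 49.141 K
T = 27.9 + 49.141 = 77.041 °C

T = 77.0 °C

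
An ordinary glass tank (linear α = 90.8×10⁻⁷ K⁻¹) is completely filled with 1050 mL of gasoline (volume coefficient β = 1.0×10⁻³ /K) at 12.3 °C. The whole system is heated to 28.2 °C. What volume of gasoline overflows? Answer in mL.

The tank also expands: β_container ≈ 3α = 2.724×10⁻⁵ /K
Net overflow = V₀(β_liq − 3α_cont)ΔT
β − 3α = 1.00×10⁻³ − 2.724×10⁻⁵ = 9.7276×10⁻⁴ /K; ΔT = 15.9 K
ΔV = 1050 × 9.7276×10⁻⁴ × 15.9 = 16.2 mL

16.2 mL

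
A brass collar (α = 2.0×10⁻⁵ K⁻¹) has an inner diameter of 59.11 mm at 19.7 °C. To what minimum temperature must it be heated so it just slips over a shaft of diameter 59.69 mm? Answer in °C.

Required Δd = 59.69 − 59.11 = 0.58 mm
Δd = αd₀ΔT ⇒ ΔT = Δd/(αd₀) = 0.58 / (2.0×10⁻⁵ × 59.11) = 490.61 K
T_min = 19.7 + 490.61 = 510.31 °C

T = 510 °C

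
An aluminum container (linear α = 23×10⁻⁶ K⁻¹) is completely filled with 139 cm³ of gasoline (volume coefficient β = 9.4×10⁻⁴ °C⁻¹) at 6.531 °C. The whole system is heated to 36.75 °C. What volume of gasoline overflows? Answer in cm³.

3.66 cm³

The container also expands: β_container ≈ 3α = 6.9×10⁻⁵ /K
Net overflow = V₀(β_liq − 3α_cont)ΔT
β − 3α = 9.40×10⁻⁴ − 6.9×10⁻⁵ = 8.71×10⁻⁴ /K; ΔT = 30.219 K
ΔV = 139 × 8.71×10⁻⁴ × 30.219 = 3.66 cm³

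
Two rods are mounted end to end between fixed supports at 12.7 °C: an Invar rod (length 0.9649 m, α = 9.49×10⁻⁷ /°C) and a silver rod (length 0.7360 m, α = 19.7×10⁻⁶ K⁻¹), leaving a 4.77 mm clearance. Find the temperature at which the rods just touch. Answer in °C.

α₁L₁ = 9.156901×10⁻⁷ m/K, α₂L₂ = 1.44992×10⁻⁵ m/K → total 1.54148901×10⁻⁵ m/K
ΔT = g/(α₁L₁+α₂L₂) = 4.77×10⁻³ / 1.54148901×10⁻⁵ = 309.44 K
T = 12.7 + 309.44 = 322.14 °C

T = 322 °C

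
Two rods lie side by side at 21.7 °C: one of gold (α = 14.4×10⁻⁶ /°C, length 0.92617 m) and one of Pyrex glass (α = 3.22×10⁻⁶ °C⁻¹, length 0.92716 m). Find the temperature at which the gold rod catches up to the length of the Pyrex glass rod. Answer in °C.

L₁(1 + α₁ΔT) = L₂(1 + α₂ΔT) ⇒ ΔT = (L₂ − L₁)/(α₁L₁ − α₂L₂)
L₂ − L₁ = 0.92716 − 0.92617 = 9.90×10⁻⁴ m
α₁L₁ − α₂L₂ = 14.4×10⁻⁶×0.92617 − 3.22×10⁻⁶×0.92716 = 1.03513928×10⁻⁵ m/K
ΔT = 9.90×10⁻⁴ / 1.03513928×10⁻⁵ = 95.639 K
T = 21.7 + 95.639 = 117.339 °C

T = 117.3 °C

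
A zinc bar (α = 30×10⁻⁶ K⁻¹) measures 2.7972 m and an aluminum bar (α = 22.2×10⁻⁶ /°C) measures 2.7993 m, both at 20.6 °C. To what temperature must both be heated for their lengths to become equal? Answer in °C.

L₁(1 + α₁ΔT) = L₂(1 + α₂ΔT) ⇒ ΔT = (L₂ − L₁)/(α₁L₁ − α₂L₂)
L₂ − L₁ = 2.7993 − 2.7972 = 2.10×10⁻³ m
α₁L₁ − α₂L₂ = 30×10⁻⁶×2.7972 − 22.2×10⁻⁶×2.7993 = 2.177154×10⁻⁵ m/K
ΔT = 2.10×10⁻³ / 2.177154×10⁻⁵ = 96.456 K
T = 20.6 + 96.456 = 117.056 °C

T = 117.1 °C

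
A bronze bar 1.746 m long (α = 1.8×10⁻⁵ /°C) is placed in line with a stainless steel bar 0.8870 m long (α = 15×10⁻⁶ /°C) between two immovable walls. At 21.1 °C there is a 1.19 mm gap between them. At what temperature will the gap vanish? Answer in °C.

α₁L₁ = 3.1428×10⁻⁵ m/K, α₂L₂ = 1.3305×10⁻⁵ m/K → total 4.4733×10⁻⁵ m/K
ΔT = g/(α₁L₁+α₂L₂) = 1.19×10⁻³ / 4.4733×10⁻⁵ = 26.602 K
T = 21.1 + 26.602 = 47.702 °C

T = 47.7 °C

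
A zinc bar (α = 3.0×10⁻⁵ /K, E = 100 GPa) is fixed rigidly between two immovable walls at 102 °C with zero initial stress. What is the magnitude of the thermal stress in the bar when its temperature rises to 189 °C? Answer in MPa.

σ = 261 MPa

Fully constrained: the free strain ε = αΔT is blocked, so σ = Eε = EαΔT.
|ΔT| = 87 K
σ = 100×10⁹ × 3.0×10⁻⁵ × 87 = 2.61×10⁸ Pa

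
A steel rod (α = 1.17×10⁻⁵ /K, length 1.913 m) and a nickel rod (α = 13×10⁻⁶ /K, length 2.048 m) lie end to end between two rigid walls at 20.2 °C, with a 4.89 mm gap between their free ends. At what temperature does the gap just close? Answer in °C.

α₁L₁ = 2.23821×10⁻⁵ m/K, α₂L₂ = 2.6624×10⁻⁵ m/K → total 4.90061×10⁻⁵ m/K
ΔT = g/(α₁L₁+α₂L₂) = 4.89×10⁻³ / 4.90061×10⁻⁵ = 99.78 K
T = 20.2 + 99.78 = 119.98 °C

T = 120 °C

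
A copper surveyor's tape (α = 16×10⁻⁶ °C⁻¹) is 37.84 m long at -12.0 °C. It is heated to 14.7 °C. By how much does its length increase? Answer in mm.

ΔL = 16.2 mm

|ΔT| = |14.7 − (-12.0)| = 26.7 K
ΔL = αL₀ΔT = (16×10⁻⁶)(37.84)(26.7) = 1.62×10⁻² m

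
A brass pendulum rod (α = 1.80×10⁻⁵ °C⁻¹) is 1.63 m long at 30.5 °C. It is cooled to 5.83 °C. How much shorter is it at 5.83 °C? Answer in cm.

|ΔT| = |5.83 − 30.5| = 24.67 K
ΔL = αL₀ΔT = (1.80×10⁻⁵)(1.63)(24.67) = 7.24×10⁻⁴ m

ΔL = 0.0724 cm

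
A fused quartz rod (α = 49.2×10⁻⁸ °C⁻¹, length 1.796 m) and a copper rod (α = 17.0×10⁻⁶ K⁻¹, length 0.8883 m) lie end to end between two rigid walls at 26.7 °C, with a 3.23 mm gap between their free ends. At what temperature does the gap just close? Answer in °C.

α₁L₁ = 8.83632×10⁻⁷ m/K, α₂L₂ = 1.51011×10⁻⁵ m/K → total 1.5984732×10⁻⁵ m/K
ΔT = g/(α₁L₁+α₂L₂) = 3.23×10⁻³ / 1.5984732×10⁻⁵ = 202.07 K
T = 26.7 + 202.07 = 228.77 °C

T = 229 °C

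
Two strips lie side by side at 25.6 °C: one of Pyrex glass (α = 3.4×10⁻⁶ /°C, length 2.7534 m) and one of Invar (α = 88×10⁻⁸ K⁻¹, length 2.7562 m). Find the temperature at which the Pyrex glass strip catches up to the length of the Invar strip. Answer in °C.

Equal length when α₁L₁ΔT − α₂L₂ΔT = L₂ − L₁ = 2.80×10⁻³ m
α₁L₁ = 9.36156×10⁻⁶, α₂L₂ = 2.425456×10⁻⁶ → Δ(αL) = 6.936104×10⁻⁶ m/K
ΔT = 2.80×10⁻³ / 6.936104×10⁻⁶ = 403.685 K, so T = 25.6 + 403.685 = 429.285 °C

T = 429.3 °C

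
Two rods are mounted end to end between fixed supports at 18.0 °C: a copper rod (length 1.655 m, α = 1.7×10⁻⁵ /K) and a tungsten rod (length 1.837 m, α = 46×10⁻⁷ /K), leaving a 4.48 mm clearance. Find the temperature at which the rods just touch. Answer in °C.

T = 140 °C

α₁L₁ = 2.8135×10⁻⁵ m/K, α₂L₂ = 8.4502×10⁻⁶ m/K → total 3.65852×10⁻⁵ m/K
ΔT = g/(α₁L₁+α₂L₂) = 4.48×10⁻³ / 3.65852×10⁻⁵ = 122.45 K
T = 18.0 + 122.45 = 140.45 °C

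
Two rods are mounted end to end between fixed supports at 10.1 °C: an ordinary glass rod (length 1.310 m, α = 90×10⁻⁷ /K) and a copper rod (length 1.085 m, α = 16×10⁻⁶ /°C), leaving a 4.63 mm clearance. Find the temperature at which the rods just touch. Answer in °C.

α₁L₁ = 1.179×10⁻⁵ m/K, α₂L₂ = 1.736×10⁻⁵ m/K → total 2.915×10⁻⁵ m/K
ΔT = g/(α₁L₁+α₂L₂) = 4.63×10⁻³ / 2.915×10⁻⁵ = 158.83 K
T = 10.1 + 158.83 = 168.93 °C

T = 169 °C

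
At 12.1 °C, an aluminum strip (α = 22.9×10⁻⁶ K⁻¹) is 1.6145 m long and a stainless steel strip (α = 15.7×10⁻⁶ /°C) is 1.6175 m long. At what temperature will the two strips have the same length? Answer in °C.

Equal length when α₁L₁ΔT − α₂L₂ΔT = L₂ − L₁ = 3.00×10⁻³ m
α₁L₁ = 3.697205×10⁻⁵, α₂L₂ = 2.539475×10⁻⁵ → Δ(αL) = 1.15773×10⁻⁵ m/K
ΔT = 3.00×10⁻³ / 1.15773×10⁻⁵ = 259.128 K, so T = 12.1 + 259.128 = 271.228 °C

T = 271.2 °C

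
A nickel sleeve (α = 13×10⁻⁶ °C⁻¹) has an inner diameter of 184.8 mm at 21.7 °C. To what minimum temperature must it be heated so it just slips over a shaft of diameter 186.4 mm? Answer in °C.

T = 688 °C

Required Δd = 186.4 − 184.8 = 1.6 mm
Δd = αd₀ΔT ⇒ ΔT = Δd/(αd₀) = 1.6 / (13×10⁻⁶ × 184.8) = 666.00 K
T_min = 21.7 + 666.00 = 687.70 °C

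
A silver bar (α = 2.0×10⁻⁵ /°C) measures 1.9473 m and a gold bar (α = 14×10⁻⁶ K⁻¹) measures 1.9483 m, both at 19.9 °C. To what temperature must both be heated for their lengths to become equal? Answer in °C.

L₁(1 + α₁ΔT) = L₂(1 + α₂ΔT) ⇒ ΔT = (L₂ − L₁)/(α₁L₁ − α₂L₂)
L₂ − L₁ = 1.9483 − 1.9473 = 1.00×10⁻³ m
α₁L₁ − α₂L₂ = 2.0×10⁻⁵×1.9473 − 14×10⁻⁶×1.9483 = 1.16698×10⁻⁵ m/K
ΔT = 1.00×10⁻³ / 1.16698×10⁻⁵ = 85.691 K
T = 19.9 + 85.691 = 105.591 °C

T = 105.6 °C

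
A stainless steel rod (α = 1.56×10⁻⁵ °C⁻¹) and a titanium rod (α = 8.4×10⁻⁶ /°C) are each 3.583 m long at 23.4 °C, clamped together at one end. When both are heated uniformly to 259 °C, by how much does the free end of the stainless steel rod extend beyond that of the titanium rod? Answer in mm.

ΔT = 235.6 K
stainless steel: ΔL = 1.56×10⁻⁵ × 3.583 m × 235.6 = 1.3169×10⁻² m = 13.169 mm
titanium: ΔL = 8.4×10⁻⁶ × 3.583 m × 235.6 = 7.0909×10⁻³ m = 7.0909 mm
difference = 13.169 − 7.0909 = 6.0781 mm

6.08 mm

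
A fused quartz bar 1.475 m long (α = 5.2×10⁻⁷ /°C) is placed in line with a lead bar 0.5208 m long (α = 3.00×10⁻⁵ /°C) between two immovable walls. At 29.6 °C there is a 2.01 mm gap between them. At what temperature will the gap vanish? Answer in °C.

α₁L₁ = 7.670×10⁻⁷ m/K, α₂L₂ = 1.5624×10⁻⁵ m/K → total 1.6391×10⁻⁵ m/K
ΔT = g/(α₁L₁+α₂L₂) = 2.01×10⁻³ / 1.6391×10⁻⁵ = 122.63 K
T = 29.6 + 122.63 = 152.23 °C

T = 152 °C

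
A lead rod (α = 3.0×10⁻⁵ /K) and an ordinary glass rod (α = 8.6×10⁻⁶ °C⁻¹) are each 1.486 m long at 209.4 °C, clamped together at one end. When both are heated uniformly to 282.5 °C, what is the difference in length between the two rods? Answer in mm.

2.32 mm

ΔT = 73.1 K
lead: ΔL = 3.0×10⁻⁵ × 1.486 m × 73.1 = 3.2588×10⁻³ m = 3.2588 mm
ordinary glass: ΔL = 8.6×10⁻⁶ × 1.486 m × 73.1 = 9.3419×10⁻⁴ m = 0.93419 mm
difference = 3.2588 − 0.93419 = 2.32461 mm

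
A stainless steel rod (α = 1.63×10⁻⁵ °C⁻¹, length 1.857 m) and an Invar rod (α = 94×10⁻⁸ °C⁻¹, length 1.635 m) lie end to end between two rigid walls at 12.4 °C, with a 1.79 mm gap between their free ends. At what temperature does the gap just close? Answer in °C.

Gap closes when ΔL₁ + ΔL₂ = 1.79 mm = 1.79×10⁻³ m
(α₁L₁ + α₂L₂)ΔT = g
α₁L₁ + α₂L₂ = 1.63×10⁻⁵×1.857 + 94×10⁻⁸×1.635 = 3.1806×10⁻⁵ m/K
ΔT = 1.79×10⁻³ / 3.1806×10⁻⁵ = 56.279 K
T = 12.4 + 56.279 = 68.679 °C

T = 68.7 °C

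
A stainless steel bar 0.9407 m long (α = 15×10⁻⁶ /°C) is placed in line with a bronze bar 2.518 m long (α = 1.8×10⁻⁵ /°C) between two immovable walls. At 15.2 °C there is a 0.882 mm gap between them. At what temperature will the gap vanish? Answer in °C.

Gap closes when ΔL₁ + ΔL₂ = 0.882 mm = 8.82×10⁻⁴ m
(α₁L₁ + α₂L₂)ΔT = g
α₁L₁ + α₂L₂ = 15×10⁻⁶×0.9407 + 1.8×10⁻⁵×2.518 = 5.94345×10⁻⁵ m/K
ΔT = 8.82×10⁻⁴ / 5.94345×10⁻⁵ = 14.840 K
T = 15.2 + 14.840 = 30.040 °C

T = 30.0 °C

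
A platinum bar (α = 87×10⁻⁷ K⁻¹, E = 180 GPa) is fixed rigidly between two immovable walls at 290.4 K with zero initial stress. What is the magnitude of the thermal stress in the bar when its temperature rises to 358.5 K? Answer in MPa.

σ = 107 MPa

Fully constrained: the free strain ε = αΔT is blocked, so σ = Eε = EαΔT.
|ΔT| = 68.1 K
σ = 180×10⁹ × 87×10⁻⁷ × 68.1 = 1.07×10⁸ Pa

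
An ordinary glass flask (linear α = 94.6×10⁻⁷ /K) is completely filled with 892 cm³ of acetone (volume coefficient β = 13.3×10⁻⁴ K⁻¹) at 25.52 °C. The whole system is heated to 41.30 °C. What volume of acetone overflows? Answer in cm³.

18.3 cm³

The flask also expands: β_container ≈ 3α = 2.838×10⁻⁵ /K
Net overflow = V₀(β_liq − 3α_cont)ΔT
β − 3α = 1.33×10⁻³ − 2.838×10⁻⁵ = 1.30162×10⁻³ /K; ΔT = 15.78 K
ΔV = 892 × 1.30162×10⁻³ × 15.78 = 18.3 cm³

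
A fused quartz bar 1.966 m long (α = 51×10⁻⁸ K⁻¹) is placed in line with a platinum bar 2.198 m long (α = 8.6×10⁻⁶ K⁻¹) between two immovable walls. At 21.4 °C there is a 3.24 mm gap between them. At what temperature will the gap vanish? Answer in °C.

T = 184 °C

Gap closes when ΔL₁ + ΔL₂ = 3.24 mm = 3.24×10⁻³ m
(α₁L₁ + α₂L₂)ΔT = g
α₁L₁ + α₂L₂ = 51×10⁻⁸×1.966 + 8.6×10⁻⁶×2.198 = 1.990546×10⁻⁵ m/K
ΔT = 3.24×10⁻³ / 1.990546×10⁻⁵ = 162.77 K
T = 21.4 + 162.77 = 184.17 °C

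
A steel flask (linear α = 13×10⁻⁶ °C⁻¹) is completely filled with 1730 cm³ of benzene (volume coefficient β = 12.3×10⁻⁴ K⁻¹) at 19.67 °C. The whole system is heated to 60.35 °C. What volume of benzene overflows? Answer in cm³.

83.8 cm³

The flask also expands: β_container ≈ 3α = 3.9×10⁻⁵ /K
Net overflow = V₀(β_liq − 3α_cont)ΔT
β − 3α = 1.23×10⁻³ − 3.9×10⁻⁵ = 1.191×10⁻³ /K; ΔT = 40.68 K
ΔV = 1730 × 1.191×10⁻³ × 40.68 = 83.8 cm³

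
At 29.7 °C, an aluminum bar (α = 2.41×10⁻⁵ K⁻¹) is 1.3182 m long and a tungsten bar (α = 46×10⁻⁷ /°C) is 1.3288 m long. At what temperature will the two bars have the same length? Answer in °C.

Equal length when α₁L₁ΔT − α₂L₂ΔT = L₂ − L₁ = 1.06×10⁻² m
α₁L₁ = 3.176862×10⁻⁵, α₂L₂ = 6.11248×10⁻⁶ → Δ(αL) = 2.565614×10⁻⁵ m/K
ΔT = 1.06×10⁻² / 2.565614×10⁻⁵ = 413.156 K, so T = 29.7 + 413.156 = 442.856 °C

T = 442.9 °C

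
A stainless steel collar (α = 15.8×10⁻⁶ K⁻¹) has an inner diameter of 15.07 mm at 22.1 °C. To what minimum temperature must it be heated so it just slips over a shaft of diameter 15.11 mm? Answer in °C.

T = 190 °C

Required Δd = 15.11 − 15.07 = 0.04 mm
Δd = αd₀ΔT ⇒ ΔT = Δd/(αd₀) = 0.04 / (15.8×10⁻⁶ × 15.07) = 167.99 K
T_min = 22.1 + 167.99 = 190.09 °C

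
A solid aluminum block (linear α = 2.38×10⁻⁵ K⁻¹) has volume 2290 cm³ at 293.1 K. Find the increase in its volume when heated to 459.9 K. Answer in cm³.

Isotropic solid: β ≈ 3α = 7.1×10⁻⁵ /K; ΔT = 166.8 K
ΔV = 3αV₀ΔT = 3(2.38×10⁻⁵)(2290)(166.8) = 27.3 cm³

ΔV = 27.3 cm³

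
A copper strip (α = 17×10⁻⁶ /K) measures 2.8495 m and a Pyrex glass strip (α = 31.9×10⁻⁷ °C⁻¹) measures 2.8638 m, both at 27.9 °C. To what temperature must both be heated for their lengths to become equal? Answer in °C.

L₁(1 + α₁ΔT) = L₂(1 + α₂ΔT) ⇒ ΔT = (L₂ − L₁)/(α₁L₁ − α₂L₂)
L₂ − L₁ = 2.8638 − 2.8495 = 1.43×10⁻² m
α₁L₁ − α₂L₂ = 17×10⁻⁶×2.8495 − 31.9×10⁻⁷×2.8638 = 3.9305978×10⁻⁵ m/K
ΔT = 1.43×10⁻² / 3.9305978×10⁻⁵ = 363.812 K
T = 27.9 + 363.812 = 391.712 °C

T = 391.7 °C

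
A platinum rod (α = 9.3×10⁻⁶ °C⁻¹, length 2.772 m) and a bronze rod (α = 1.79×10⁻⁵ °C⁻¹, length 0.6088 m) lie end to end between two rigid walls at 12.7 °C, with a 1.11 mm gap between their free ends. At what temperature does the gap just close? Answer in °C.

Gap closes when ΔL₁ + ΔL₂ = 1.11 mm = 1.11×10⁻³ m
(α₁L₁ + α₂L₂)ΔT = g
α₁L₁ + α₂L₂ = 9.3×10⁻⁶×2.772 + 1.79×10⁻⁵×0.6088 = 3.667712×10⁻⁵ m/K
ΔT = 1.11×10⁻³ / 3.667712×10⁻⁵ = 30.264 K
T = 12.7 + 30.264 = 42.964 °C

T = 43.0 °C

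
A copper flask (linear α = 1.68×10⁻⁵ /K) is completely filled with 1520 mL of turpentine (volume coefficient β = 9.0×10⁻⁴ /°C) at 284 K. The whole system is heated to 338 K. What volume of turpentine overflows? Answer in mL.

69.7 mL

The flask also expands: β_container ≈ 3α = 5.04×10⁻⁵ /K
Net overflow = V₀(β_liq − 3α_cont)ΔT
β − 3α = 9.00×10⁻⁴ − 5.04×10⁻⁵ = 8.496×10⁻⁴ /K; ΔT = 54 K
ΔV = 1520 × 8.496×10⁻⁴ × 54 = 69.7 mL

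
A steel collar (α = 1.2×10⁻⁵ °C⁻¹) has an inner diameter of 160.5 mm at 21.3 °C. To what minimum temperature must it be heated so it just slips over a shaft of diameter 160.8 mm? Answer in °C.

Required Δd = 160.8 − 160.5 = 0.3 mm
Δd = αd₀ΔT ⇒ ΔT = Δd/(αd₀) = 0.3 / (1.2×10⁻⁵ × 160.5) = 155.76 K
T_min = 21.3 + 155.76 = 177.06 °C

T = 177 °C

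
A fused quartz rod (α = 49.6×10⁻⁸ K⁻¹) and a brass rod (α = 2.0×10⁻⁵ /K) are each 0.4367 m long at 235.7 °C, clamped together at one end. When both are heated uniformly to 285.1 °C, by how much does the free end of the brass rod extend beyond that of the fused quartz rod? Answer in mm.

ΔT = 49.4 K
fused quartz: ΔL = 49.6×10⁻⁸ × 0.4367 m × 49.4 = 1.0700×10⁻⁵ m = 0.010700 mm
brass: ΔL = 2.0×10⁻⁵ × 0.4367 m × 49.4 = 4.3146×10⁻⁴ m = 0.43146 mm
difference = 0.43146 − 0.010700 = 0.42076 mm

0.421 mm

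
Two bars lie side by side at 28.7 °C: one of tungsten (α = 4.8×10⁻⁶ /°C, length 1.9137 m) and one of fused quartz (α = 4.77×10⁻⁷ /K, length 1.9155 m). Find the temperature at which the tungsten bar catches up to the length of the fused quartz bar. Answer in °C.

Equal length when α₁L₁ΔT − α₂L₂ΔT = L₂ − L₁ = 1.80×10⁻³ m
α₁L₁ = 9.18576×10⁻⁶, α₂L₂ = 9.136935×10⁻⁷ → Δ(αL) = 8.2720665×10⁻⁶ m/K
ΔT = 1.80×10⁻³ / 8.2720665×10⁻⁶ = 217.600 K, so T = 28.7 + 217.600 = 246.300 °C

T = 246.3 °C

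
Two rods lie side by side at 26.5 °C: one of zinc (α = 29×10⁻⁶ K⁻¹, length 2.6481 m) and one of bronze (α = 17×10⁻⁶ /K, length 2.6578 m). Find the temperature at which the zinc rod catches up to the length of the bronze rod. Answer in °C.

L₁(1 + α₁ΔT) = L₂(1 + α₂ΔT) ⇒ ΔT = (L₂ − L₁)/(α₁L₁ − α₂L₂)
L₂ − L₁ = 2.6578 − 2.6481 = 9.70×10⁻³ m
α₁L₁ − α₂L₂ = 29×10⁻⁶×2.6481 − 17×10⁻⁶×2.6578 = 3.16123×10⁻⁵ m/K
ΔT = 9.70×10⁻³ / 3.16123×10⁻⁵ = 306.843 K
T = 26.5 + 306.843 = 333.343 °C

T = 333.3 °C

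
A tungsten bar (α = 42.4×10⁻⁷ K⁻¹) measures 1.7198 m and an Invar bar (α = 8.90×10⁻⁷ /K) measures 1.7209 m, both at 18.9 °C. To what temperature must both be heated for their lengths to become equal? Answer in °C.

T = 209.9 °C

L₁(1 + α₁ΔT) = L₂(1 + α₂ΔT) ⇒ ΔT = (L₂ − L₁)/(α₁L₁ − α₂L₂)
L₂ − L₁ = 1.7209 − 1.7198 = 1.10×10⁻³ m
α₁L₁ − α₂L₂ = 42.4×10⁻⁷×1.7198 − 8.90×10⁻⁷×1.7209 = 5.760351×10⁻⁶ m/K
ΔT = 1.10×10⁻³ / 5.760351×10⁻⁶ = 190.961 K
T = 18.9 + 190.961 = 209.861 °C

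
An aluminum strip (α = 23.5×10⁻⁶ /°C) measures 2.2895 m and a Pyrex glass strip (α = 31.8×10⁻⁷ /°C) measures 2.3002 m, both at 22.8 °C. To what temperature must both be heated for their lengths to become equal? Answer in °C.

L₁(1 + α₁ΔT) = L₂(1 + α₂ΔT) ⇒ ΔT = (L₂ − L₁)/(α₁L₁ − α₂L₂)
L₂ − L₁ = 2.3002 − 2.2895 = 1.07×10⁻² m
α₁L₁ − α₂L₂ = 23.5×10⁻⁶×2.2895 − 31.8×10⁻⁷×2.3002 = 4.6488614×10⁻⁵ m/K
ΔT = 1.07×10⁻² / 4.6488614×10⁻⁵ = 230.164 K
T = 22.8 + 230.164 = 252.964 °C

T = 253.0 °C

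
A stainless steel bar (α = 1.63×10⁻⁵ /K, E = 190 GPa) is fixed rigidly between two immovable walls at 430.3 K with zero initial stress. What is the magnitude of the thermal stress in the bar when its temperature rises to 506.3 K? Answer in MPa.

σ = 235 MPa

Fully constrained: the free strain ε = αΔT is blocked, so σ = Eε = EαΔT.
|ΔT| = 76.0 K
σ = 190×10⁹ × 1.63×10⁻⁵ × 76.0 = 2.35×10⁸ Pa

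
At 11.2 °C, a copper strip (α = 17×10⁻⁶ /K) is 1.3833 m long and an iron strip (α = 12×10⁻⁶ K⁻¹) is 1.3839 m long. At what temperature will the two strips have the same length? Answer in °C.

L₁(1 + α₁ΔT) = L₂(1 + α₂ΔT) ⇒ ΔT = (L₂ − L₁)/(α₁L₁ − α₂L₂)
L₂ − L₁ = 1.3839 − 1.3833 = 6.00×10⁻⁴ m
α₁L₁ − α₂L₂ = 17×10⁻⁶×1.3833 − 12×10⁻⁶×1.3839 = 6.9093×10⁻⁶ m/K
ΔT = 6.00×10⁻⁴ / 6.9093×10⁻⁶ = 86.8395 K
T = 11.2 + 86.8395 = 98.0395 °C

T = 98.04 °C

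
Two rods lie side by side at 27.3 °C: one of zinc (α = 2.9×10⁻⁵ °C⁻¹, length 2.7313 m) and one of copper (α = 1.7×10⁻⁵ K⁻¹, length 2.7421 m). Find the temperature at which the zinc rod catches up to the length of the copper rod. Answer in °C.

L₁(1 + α₁ΔT) = L₂(1 + α₂ΔT) ⇒ ΔT = (L₂ − L₁)/(α₁L₁ − α₂L₂)
L₂ − L₁ = 2.7421 − 2.7313 = 1.08×10⁻² m
α₁L₁ − α₂L₂ = 2.9×10⁻⁵×2.7313 − 1.7×10⁻⁵×2.7421 = 3.2592×10⁻⁵ m/K
ΔT = 1.08×10⁻² / 3.2592×10⁻⁵ = 331.370 K
T = 27.3 + 331.370 = 358.670 °C

T = 358.7 °C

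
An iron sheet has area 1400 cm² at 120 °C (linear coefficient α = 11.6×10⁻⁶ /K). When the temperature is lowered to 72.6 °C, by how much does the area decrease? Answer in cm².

ΔA = 1.54 cm²

Area coefficient ≈ 2α; |ΔT| = 47.4 K
ΔA = 2αA₀ΔT = 2(11.6×10⁻⁶)(1400)(47.4) = 1.54 cm²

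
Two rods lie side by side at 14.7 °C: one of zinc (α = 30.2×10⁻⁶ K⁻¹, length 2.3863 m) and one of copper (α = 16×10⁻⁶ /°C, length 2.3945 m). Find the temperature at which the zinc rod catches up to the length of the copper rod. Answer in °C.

T = 257.6 °C

Equal length when α₁L₁ΔT − α₂L₂ΔT = L₂ − L₁ = 8.20×10⁻³ m
α₁L₁ = 7.206626×10⁻⁵, α₂L₂ = 3.8312×10⁻⁵ → Δ(αL) = 3.375426×10⁻⁵ m/K
ΔT = 8.20×10⁻³ / 3.375426×10⁻⁵ = 242.932 K, so T = 14.7 + 242.932 = 257.632 °C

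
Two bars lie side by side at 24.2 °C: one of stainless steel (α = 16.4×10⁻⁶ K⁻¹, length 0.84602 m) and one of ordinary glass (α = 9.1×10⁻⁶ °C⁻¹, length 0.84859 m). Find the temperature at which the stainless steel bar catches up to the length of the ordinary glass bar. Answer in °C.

T = 441.9 °C

Equal length when α₁L₁ΔT − α₂L₂ΔT = L₂ − L₁ = 2.57×10⁻³ m
α₁L₁ = 1.3874728×10⁻⁵, α₂L₂ = 7.722169×10⁻⁶ → Δ(αL) = 6.152559×10⁻⁶ m/K
ΔT = 2.57×10⁻³ / 6.152559×10⁻⁶ = 417.712 K, so T = 24.2 + 417.712 = 441.912 °C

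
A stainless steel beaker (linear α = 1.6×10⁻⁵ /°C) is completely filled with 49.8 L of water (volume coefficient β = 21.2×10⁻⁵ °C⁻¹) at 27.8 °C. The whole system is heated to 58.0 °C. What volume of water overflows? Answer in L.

0.247 L

The beaker also expands: β_container ≈ 3α = 4.8×10⁻⁵ /K
Net overflow = V₀(β_liq − 3α_cont)ΔT
β − 3α = 2.12×10⁻⁴ − 4.8×10⁻⁵ = 1.64×10⁻⁴ /K; ΔT = 30.2 K
ΔV = 49.8 × 1.64×10⁻⁴ × 30.2 = 0.247 L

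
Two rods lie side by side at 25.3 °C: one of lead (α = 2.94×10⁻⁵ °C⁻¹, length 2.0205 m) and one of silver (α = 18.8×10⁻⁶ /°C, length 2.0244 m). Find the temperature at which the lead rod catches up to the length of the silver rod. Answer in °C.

Equal length when α₁L₁ΔT − α₂L₂ΔT = L₂ − L₁ = 3.90×10⁻³ m
α₁L₁ = 5.94027×10⁻⁵, α₂L₂ = 3.805872×10⁻⁵ → Δ(αL) = 2.134398×10⁻⁵ m/K
ΔT = 3.90×10⁻³ / 2.134398×10⁻⁵ = 182.721 K, so T = 25.3 + 182.721 = 208.021 °C

T = 208.0 °C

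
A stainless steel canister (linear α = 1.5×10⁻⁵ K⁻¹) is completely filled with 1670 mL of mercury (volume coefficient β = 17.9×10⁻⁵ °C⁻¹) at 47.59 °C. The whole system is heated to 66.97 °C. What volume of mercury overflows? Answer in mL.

The canister also expands: β_container ≈ 3α = 4.5×10⁻⁵ /K
Net overflow = V₀(β_liq − 3α_cont)ΔT
β − 3α = 1.79×10⁻⁴ − 4.5×10⁻⁵ = 1.34×10⁻⁴ /K; ΔT = 19.38 K
ΔV = 1670 × 1.34×10⁻⁴ × 19.38 = 4.34 mL

4.34 mL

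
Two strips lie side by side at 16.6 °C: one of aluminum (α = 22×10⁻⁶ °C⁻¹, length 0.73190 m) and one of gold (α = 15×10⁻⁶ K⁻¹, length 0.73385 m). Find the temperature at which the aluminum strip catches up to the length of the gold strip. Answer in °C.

T = 399.4 °C

Equal length when α₁L₁ΔT − α₂L₂ΔT = L₂ − L₁ = 1.95×10⁻³ m
α₁L₁ = 1.61018×10⁻⁵, α₂L₂ = 1.100775×10⁻⁵ → Δ(αL) = 5.09405×10⁻⁶ m/K
ΔT = 1.95×10⁻³ / 5.09405×10⁻⁶ = 382.800 K, so T = 16.6 + 382.800 = 399.400 °C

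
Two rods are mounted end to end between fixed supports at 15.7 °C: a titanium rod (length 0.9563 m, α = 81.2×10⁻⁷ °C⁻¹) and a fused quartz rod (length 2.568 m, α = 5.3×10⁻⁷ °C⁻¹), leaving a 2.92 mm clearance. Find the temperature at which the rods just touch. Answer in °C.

T = 336 °C

Gap closes when ΔL₁ + ΔL₂ = 2.92 mm = 2.92×10⁻³ m
(α₁L₁ + α₂L₂)ΔT = g
α₁L₁ + α₂L₂ = 81.2×10⁻⁷×0.9563 + 5.3×10⁻⁷×2.568 = 9.126196×10⁻⁶ m/K
ΔT = 2.92×10⁻³ / 9.126196×10⁻⁶ = 319.96 K
T = 15.7 + 319.96 = 335.66 °C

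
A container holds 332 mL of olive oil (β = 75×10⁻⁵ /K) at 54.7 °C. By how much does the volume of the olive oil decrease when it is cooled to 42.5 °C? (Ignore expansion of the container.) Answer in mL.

ΔV = 3.04 mL

|ΔT| = |42.5 − 54.7| = 12.2 K
ΔV = βV₀ΔT = (75×10⁻⁵)(332)(12.2) = 3.04 mL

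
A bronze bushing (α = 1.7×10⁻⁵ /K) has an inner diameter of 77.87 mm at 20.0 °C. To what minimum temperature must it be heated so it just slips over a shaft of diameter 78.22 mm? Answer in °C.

T = 284 °C

Required Δd = 78.22 − 77.87 = 0.35 mm
Δd = αd₀ΔT ⇒ ΔT = Δd/(αd₀) = 0.35 / (1.7×10⁻⁵ × 77.87) = 264.39 K
T_min = 20.0 + 264.39 = 284.39 °C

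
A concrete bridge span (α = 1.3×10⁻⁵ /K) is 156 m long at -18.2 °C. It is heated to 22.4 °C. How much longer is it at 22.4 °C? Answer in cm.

|ΔT| = |22.4 − (-18.2)| = 40.6 K
ΔL = αL₀ΔT = (1.3×10⁻⁵)(156)(40.6) = 8.23×10⁻² m

ΔL = 8.23 cm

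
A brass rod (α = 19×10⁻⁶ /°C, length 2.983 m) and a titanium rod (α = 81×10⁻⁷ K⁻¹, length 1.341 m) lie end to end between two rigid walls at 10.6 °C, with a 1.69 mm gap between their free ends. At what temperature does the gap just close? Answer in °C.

α₁L₁ = 5.6677×10⁻⁵ m/K, α₂L₂ = 1.08621×10⁻⁵ m/K → total 6.75391×10⁻⁵ m/K
ΔT = g/(α₁L₁+α₂L₂) = 1.69×10⁻³ / 6.75391×10⁻⁵ = 25.023 K
T = 10.6 + 25.023 = 35.623 °C

T = 35.6 °C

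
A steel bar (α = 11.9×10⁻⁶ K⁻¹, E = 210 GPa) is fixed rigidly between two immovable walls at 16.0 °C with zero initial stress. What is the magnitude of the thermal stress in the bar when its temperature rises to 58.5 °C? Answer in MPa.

Fully constrained: the free strain ε = αΔT is blocked, so σ = Eε = EαΔT.
|ΔT| = 42.5 K
σ = 210×10⁹ × 11.9×10⁻⁶ × 42.5 = 1.06×10⁸ Pa

σ = 106 MPa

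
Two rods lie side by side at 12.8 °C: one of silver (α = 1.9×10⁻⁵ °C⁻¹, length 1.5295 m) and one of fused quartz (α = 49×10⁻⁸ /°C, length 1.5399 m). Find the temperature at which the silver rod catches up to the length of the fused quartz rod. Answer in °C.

L₁(1 + α₁ΔT) = L₂(1 + α₂ΔT) ⇒ ΔT = (L₂ − L₁)/(α₁L₁ − α₂L₂)
L₂ − L₁ = 1.5399 − 1.5295 = 1.04×10⁻² m
α₁L₁ − α₂L₂ = 1.9×10⁻⁵×1.5295 − 49×10⁻⁸×1.5399 = 2.8305949×10⁻⁵ m/K
ΔT = 1.04×10⁻² / 2.8305949×10⁻⁵ = 367.414 K
T = 12.8 + 367.414 = 380.214 °C

T = 380.2 °C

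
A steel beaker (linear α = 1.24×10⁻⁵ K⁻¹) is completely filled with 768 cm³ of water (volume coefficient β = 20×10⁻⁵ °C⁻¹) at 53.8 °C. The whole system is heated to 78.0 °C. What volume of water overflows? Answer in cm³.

3.03 cm³

The beaker also expands: β_container ≈ 3α = 3.72×10⁻⁵ /K
Net overflow = V₀(β_liq − 3α_cont)ΔT
β − 3α = 2.00×10⁻⁴ − 3.72×10⁻⁵ = 1.628×10⁻⁴ /K; ΔT = 24.2 K
ΔV = 768 × 1.628×10⁻⁴ × 24.2 = 3.03 cm³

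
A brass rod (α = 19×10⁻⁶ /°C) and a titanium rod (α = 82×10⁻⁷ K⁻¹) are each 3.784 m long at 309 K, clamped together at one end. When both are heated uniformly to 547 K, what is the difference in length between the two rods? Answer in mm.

ΔT = 238 K
brass: ΔL = 19×10⁻⁶ × 3.784 m × 238 = 1.7111×10⁻² m = 17.111 mm
titanium: ΔL = 82×10⁻⁷ × 3.784 m × 238 = 7.3849×10⁻³ m = 7.3849 mm
difference = 17.111 − 7.3849 = 9.7261 mm

9.73 mm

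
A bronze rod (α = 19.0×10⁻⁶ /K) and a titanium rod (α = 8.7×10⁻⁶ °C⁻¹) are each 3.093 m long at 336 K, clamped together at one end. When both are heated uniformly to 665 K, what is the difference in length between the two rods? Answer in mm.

10.5 mm

ΔT = 329 K
bronze: ΔL = 19.0×10⁻⁶ × 3.093 m × 329 = 1.9334×10⁻² m = 19.334 mm
titanium: ΔL = 8.7×10⁻⁶ × 3.093 m × 329 = 8.8531×10⁻³ m = 8.8531 mm
difference = 19.334 − 8.8531 = 10.4809 mm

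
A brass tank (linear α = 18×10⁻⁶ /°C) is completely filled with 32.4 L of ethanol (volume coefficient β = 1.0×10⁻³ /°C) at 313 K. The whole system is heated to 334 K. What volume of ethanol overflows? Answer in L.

The tank also expands: β_container ≈ 3α = 5.4×10⁻⁵ /K
Net overflow = V₀(β_liq − 3α_cont)ΔT
β − 3α = 1.00×10⁻³ − 5.4×10⁻⁵ = 9.46×10⁻⁴ /K; ΔT = 21 K
ΔV = 32.4 × 9.46×10⁻⁴ × 21 = 0.644 L

0.644 L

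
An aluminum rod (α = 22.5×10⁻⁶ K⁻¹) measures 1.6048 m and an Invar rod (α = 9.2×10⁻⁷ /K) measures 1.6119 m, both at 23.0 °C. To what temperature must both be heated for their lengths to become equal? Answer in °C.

L₁(1 + α₁ΔT) = L₂(1 + α₂ΔT) ⇒ ΔT = (L₂ − L₁)/(α₁L₁ − α₂L₂)
L₂ − L₁ = 1.6119 − 1.6048 = 7.10×10⁻³ m
α₁L₁ − α₂L₂ = 22.5×10⁻⁶×1.6048 − 9.2×10⁻⁷×1.6119 = 3.4625052×10⁻⁵ m/K
ΔT = 7.10×10⁻³ / 3.4625052×10⁻⁵ = 205.054 K
T = 23.0 + 205.054 = 228.054 °C

T = 228.1 °C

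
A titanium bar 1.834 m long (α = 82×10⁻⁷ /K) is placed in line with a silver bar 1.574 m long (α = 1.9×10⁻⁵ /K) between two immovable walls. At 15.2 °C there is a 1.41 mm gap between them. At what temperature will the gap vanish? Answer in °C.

Gap closes when ΔL₁ + ΔL₂ = 1.41 mm = 1.41×10⁻³ m
(α₁L₁ + α₂L₂)ΔT = g
α₁L₁ + α₂L₂ = 82×10⁻⁷×1.834 + 1.9×10⁻⁵×1.574 = 4.49448×10⁻⁵ m/K
ΔT = 1.41×10⁻³ / 4.49448×10⁻⁵ = 31.372 K
T = 15.2 + 31.372 = 46.572 °C

T = 46.6 °C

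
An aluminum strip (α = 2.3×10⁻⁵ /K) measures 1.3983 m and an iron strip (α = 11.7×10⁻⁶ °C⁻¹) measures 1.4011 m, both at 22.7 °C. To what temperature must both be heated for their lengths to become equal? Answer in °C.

T = 200.3 °C

L₁(1 + α₁ΔT) = L₂(1 + α₂ΔT) ⇒ ΔT = (L₂ − L₁)/(α₁L₁ − α₂L₂)
L₂ − L₁ = 1.4011 − 1.3983 = 2.80×10⁻³ m
α₁L₁ − α₂L₂ = 2.3×10⁻⁵×1.3983 − 11.7×10⁻⁶×1.4011 = 1.576803×10⁻⁵ m/K
ΔT = 2.80×10⁻³ / 1.576803×10⁻⁵ = 177.574 K
T = 22.7 + 177.574 = 200.274 °C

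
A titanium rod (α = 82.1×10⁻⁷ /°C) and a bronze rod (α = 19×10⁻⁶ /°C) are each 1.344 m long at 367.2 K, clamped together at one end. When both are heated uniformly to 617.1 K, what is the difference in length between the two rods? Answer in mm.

3.62 mm

ΔT = 249.9 K
titanium: ΔL = 82.1×10⁻⁷ × 1.344 m × 249.9 = 2.7575×10⁻³ m = 2.7575 mm
bronze: ΔL = 19×10⁻⁶ × 1.344 m × 249.9 = 6.3814×10⁻³ m = 6.3814 mm
difference = 6.3814 − 2.7575 = 3.6239 mm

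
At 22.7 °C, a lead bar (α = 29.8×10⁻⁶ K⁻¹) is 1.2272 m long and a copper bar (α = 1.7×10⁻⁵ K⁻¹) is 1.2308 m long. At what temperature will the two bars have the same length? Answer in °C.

Equal length when α₁L₁ΔT − α₂L₂ΔT = L₂ − L₁ = 3.60×10⁻³ m
α₁L₁ = 3.657056×10⁻⁵, α₂L₂ = 2.09236×10⁻⁵ → Δ(αL) = 1.564696×10⁻⁵ m/K
ΔT = 3.60×10⁻³ / 1.564696×10⁻⁵ = 230.077 K, so T = 22.7 + 230.077 = 252.777 °C

T = 252.8 °C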